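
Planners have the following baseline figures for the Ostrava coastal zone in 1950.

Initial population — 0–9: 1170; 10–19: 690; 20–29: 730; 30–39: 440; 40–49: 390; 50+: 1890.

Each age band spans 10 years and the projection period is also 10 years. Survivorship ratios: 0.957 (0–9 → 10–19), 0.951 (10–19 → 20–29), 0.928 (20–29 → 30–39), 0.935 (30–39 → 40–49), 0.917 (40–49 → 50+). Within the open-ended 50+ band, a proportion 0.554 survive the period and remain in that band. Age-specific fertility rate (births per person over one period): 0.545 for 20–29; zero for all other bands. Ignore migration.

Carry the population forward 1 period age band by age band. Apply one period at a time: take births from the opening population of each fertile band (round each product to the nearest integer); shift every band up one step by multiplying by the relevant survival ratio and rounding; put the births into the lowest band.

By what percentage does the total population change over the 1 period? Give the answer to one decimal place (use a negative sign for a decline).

[period 1]
Births: 730 × 0.545 = 398
10–19: 1170 × 0.957 = 1120
20–29: 690 × 0.951 = 656
30–39: 730 × 0.928 = 677
40–49: 440 × 0.935 = 411
50+: 390 × 0.917 + 1890 × 0.554 = 358 + 1047 = 1405
→ [398, 1120, 656, 677, 411, 1405]
Total: 5310 → 4667; change = -643; percentage change = -12.1%

-12.1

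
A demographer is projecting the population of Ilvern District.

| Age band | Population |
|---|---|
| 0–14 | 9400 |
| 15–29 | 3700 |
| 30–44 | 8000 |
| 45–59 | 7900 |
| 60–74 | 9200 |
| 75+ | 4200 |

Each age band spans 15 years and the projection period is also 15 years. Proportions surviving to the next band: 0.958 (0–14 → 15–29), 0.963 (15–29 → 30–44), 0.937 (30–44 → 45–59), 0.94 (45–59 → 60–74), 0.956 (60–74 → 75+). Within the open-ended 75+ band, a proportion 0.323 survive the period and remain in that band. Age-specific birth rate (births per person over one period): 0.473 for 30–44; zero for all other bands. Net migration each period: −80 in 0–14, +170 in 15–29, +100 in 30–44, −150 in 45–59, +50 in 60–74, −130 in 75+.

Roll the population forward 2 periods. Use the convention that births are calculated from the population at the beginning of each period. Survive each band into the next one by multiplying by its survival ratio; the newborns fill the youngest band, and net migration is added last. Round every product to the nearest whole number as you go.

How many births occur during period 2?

After projecting period 1:
Births: 8000 × 0.473 = 3784
15–29: 9400 × 0.958 = 9005
30–44: 3700 × 0.963 = 3563
45–59: 8000 × 0.937 = 7496
60–74: 7900 × 0.94 = 7426
75+: 9200 × 0.956 + 4200 × 0.323 = 8795 + 1357 = 10152
Net migration: 0–14 − 80 → 3704; 15–29 + 170 → 9175; 30–44 + 100 → 3663; 45–59 − 150 → 7346; 60–74 + 50 → 7476; 75+ − 130 → 10022
End of period: [3704, 9175, 3663, 7346, 7476, 10022]
After projecting period 2:
Births: 3663 × 0.473 = 1733
15–29: 3704 × 0.958 = 3548
30–44: 9175 × 0.963 = 8836
45–59: 3663 × 0.937 = 3432
60–74: 7346 × 0.94 = 6905
75+: 7476 × 0.956 + 10022 × 0.323 = 7147 + 3237 = 10384
Net migration: 0–14 − 80 → 1653; 15–29 + 170 → 3718; 30–44 + 100 → 8936; 45–59 − 150 → 3282; 60–74 + 50 → 6955; 75+ − 130 → 10254
End of period: [1653, 3718, 8936, 3282, 6955, 10254]

1733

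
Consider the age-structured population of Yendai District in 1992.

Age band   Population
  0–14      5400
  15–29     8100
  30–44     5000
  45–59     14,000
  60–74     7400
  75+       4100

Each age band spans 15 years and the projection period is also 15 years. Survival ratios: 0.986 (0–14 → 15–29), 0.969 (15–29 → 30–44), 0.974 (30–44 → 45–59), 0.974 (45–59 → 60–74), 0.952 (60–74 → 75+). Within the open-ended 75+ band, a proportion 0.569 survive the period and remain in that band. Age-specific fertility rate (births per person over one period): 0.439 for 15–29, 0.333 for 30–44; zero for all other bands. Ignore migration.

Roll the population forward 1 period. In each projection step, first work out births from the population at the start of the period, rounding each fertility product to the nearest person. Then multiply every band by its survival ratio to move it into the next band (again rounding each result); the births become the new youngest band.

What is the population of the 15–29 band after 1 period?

5324

Period 1:
Births: 8100 × 0.439 = 3556 ; 5000 × 0.333 = 1665 — total 5221
15–29: 5400 × 0.986 = 5324
30–44: 8100 × 0.969 = 7849
45–59: 5000 × 0.974 = 4870
60–74: 14000 × 0.974 = 13636
75+: 7400 × 0.952 + 4100 × 0.569 = 7045 + 2333 = 9378
Giving 5221 / 5324 / 7849 / 4870 / 13636 / 9378.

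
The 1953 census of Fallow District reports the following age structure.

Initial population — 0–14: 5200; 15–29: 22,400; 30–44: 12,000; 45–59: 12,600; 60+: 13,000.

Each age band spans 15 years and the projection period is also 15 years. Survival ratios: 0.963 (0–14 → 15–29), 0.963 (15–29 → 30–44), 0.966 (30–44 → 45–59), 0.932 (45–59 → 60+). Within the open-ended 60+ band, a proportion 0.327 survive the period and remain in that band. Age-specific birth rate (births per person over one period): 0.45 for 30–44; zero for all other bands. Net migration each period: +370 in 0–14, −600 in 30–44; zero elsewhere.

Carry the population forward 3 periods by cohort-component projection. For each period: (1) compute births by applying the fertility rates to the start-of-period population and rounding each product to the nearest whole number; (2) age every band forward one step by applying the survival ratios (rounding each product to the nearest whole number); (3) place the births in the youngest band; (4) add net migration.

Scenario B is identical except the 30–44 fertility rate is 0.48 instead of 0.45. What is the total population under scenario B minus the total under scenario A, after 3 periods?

1067

Period 1.
Births: 12000 × 0.45 = 5400
15–29: 5200 × 0.963 = 5008
30–44: 22400 × 0.963 = 21571
45–59: 12000 × 0.966 = 11592
60+: 12600 × 0.932 + 13000 × 0.327 = 11743 + 4251 = 15994
Net migration: 0–14 + 370 → 5770; 30–44 − 600 → 20971
Giving 5770 / 5008 / 20971 / 11592 / 15994.
Period 2.
Births: 20971 × 0.45 = 9437
15–29: 5770 × 0.963 = 5557
30–44: 5008 × 0.963 = 4823
45–59: 20971 × 0.966 = 20258
60+: 11592 × 0.932 + 15994 × 0.327 = 10804 + 5230 = 16034
Net migration: 0–14 + 370 → 9807; 30–44 − 600 → 4223
Giving 9807 / 5557 / 4223 / 20258 / 16034.
Period 3.
Births: 4223 × 0.45 = 1900
15–29: 9807 × 0.963 = 9444
30–44: 5557 × 0.963 = 5351
45–59: 4223 × 0.966 = 4079
60+: 20258 × 0.932 + 16034 × 0.327 = 18880 + 5243 = 24123
Net migration: 0–14 + 370 → 2270; 30–44 − 600 → 4751
Giving 2270 / 9444 / 4751 / 4079 / 24123.
Scenario A total after 3 periods: 44667
Scenario B projection —
Period 1.
Births: 12000 × 0.48 = 5760
15–29: 5200 × 0.963 = 5008
30–44: 22400 × 0.963 = 21571
45–59: 12000 × 0.966 = 11592
60+: 12600 × 0.932 + 13000 × 0.327 = 11743 + 4251 = 15994
Net migration: 0–14 + 370 → 6130; 30–44 − 600 → 20971
Giving 6130 / 5008 / 20971 / 11592 / 15994.
Period 2.
Births: 20971 × 0.48 = 10066
15–29: 6130 × 0.963 = 5903
30–44: 5008 × 0.963 = 4823
45–59: 20971 × 0.966 = 20258
60+: 11592 × 0.932 + 15994 × 0.327 = 10804 + 5230 = 16034
Net migration: 0–14 + 370 → 10436; 30–44 − 600 → 4223
Giving 10436 / 5903 / 4223 / 20258 / 16034.
Period 3.
Births: 4223 × 0.48 = 2027
15–29: 10436 × 0.963 = 10050
30–44: 5903 × 0.963 = 5685
45–59: 4223 × 0.966 = 4079
60+: 20258 × 0.932 + 16034 × 0.327 = 18880 + 5243 = 24123
Net migration: 0–14 + 370 → 2397; 30–44 − 600 → 5085
Giving 2397 / 10050 / 5085 / 4079 / 24123.
Scenario B total after 3 periods: 45734
Difference B − A = 45734 − 44667 = 1067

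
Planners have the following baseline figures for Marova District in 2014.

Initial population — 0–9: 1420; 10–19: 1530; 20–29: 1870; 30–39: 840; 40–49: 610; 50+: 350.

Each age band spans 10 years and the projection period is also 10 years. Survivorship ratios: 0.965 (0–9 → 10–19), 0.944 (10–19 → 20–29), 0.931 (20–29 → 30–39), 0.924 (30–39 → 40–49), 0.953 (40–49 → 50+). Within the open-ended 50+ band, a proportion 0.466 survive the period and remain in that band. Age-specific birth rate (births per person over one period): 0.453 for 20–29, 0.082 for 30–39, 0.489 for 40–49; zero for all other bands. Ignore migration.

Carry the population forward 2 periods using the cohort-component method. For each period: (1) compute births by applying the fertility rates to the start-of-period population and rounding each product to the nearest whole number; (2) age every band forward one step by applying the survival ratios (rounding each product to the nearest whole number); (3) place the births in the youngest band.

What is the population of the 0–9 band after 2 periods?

[period 1]
Births: 1870 × 0.453 = 847, 840 × 0.082 = 69, 610 × 0.489 = 298 → total 1214
10–19: 1420 × 0.965 = 1370
20–29: 1530 × 0.944 = 1444
30–39: 1870 × 0.931 = 1741
40–49: 840 × 0.924 = 776
50+: 610 × 0.953 + 350 × 0.466 = 581 + 163 = 744
Giving 1214 / 1370 / 1444 / 1741 / 776 / 744.
[period 2]
Births: 1444 × 0.453 = 654, 1741 × 0.082 = 143, 776 × 0.489 = 379 → total 1176
10–19: 1214 × 0.965 = 1172
20–29: 1370 × 0.944 = 1293
30–39: 1444 × 0.931 = 1344
40–49: 1741 × 0.924 = 1609
50+: 776 × 0.953 + 744 × 0.466 = 740 + 347 = 1087
Giving 1176 / 1172 / 1293 / 1344 / 1609 / 1087.

1176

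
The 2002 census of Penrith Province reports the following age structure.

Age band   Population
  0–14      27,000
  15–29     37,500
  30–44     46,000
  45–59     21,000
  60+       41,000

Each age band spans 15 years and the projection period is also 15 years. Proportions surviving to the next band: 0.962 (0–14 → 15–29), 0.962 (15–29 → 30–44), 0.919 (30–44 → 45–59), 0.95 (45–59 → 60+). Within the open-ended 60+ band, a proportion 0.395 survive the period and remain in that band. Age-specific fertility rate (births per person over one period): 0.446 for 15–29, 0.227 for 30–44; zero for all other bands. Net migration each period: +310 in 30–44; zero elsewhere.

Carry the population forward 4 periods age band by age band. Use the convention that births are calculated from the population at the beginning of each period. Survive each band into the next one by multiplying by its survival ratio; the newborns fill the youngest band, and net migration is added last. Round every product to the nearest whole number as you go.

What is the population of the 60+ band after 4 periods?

Numbering the groups 1..5 from youngest to oldest:
Period 1.
Births: 37500 × 0.446 = 16725 ; 46000 × 0.227 = 10442 → 27167
Group 2: 27000 × 0.962 = 25974
Group 3: 37500 × 0.962 = 36075
Group 4: 46000 × 0.919 = 42274
Group 5: 21000 × 0.95 + 41000 × 0.395 = 19950 + 16195 = 36145
Net migration: Group 3 + 310 → 36385
End of period: [27167, 25974, 36385, 42274, 36145]
Period 2.
Births: 25974 × 0.446 = 11584 ; 36385 × 0.227 = 8259 → 19843
Group 2: 27167 × 0.962 = 26135
Group 3: 25974 × 0.962 = 24987
Group 4: 36385 × 0.919 = 33438
Group 5: 42274 × 0.95 + 36145 × 0.395 = 40160 + 14277 = 54437
Net migration: Group 3 + 310 → 25297
End of period: [19843, 26135, 25297, 33438, 54437]
Period 3.
Births: 26135 × 0.446 = 11656 ; 25297 × 0.227 = 5742 → 17398
Group 2: 19843 × 0.962 = 19089
Group 3: 26135 × 0.962 = 25142
Group 4: 25297 × 0.919 = 23248
Group 5: 33438 × 0.95 + 54437 × 0.395 = 31766 + 21503 = 53269
Net migration: Group 3 + 310 → 25452
End of period: [17398, 19089, 25452, 23248, 53269]
Period 4.
Births: 19089 × 0.446 = 8514 ; 25452 × 0.227 = 5778 → 14292
Group 2: 17398 × 0.962 = 16737
Group 3: 19089 × 0.962 = 18364
Group 4: 25452 × 0.919 = 23390
Group 5: 23248 × 0.95 + 53269 × 0.395 = 22086 + 21041 = 43127
Net migration: Group 3 + 310 → 18674
End of period: [14292, 16737, 18674, 23390, 43127]

43127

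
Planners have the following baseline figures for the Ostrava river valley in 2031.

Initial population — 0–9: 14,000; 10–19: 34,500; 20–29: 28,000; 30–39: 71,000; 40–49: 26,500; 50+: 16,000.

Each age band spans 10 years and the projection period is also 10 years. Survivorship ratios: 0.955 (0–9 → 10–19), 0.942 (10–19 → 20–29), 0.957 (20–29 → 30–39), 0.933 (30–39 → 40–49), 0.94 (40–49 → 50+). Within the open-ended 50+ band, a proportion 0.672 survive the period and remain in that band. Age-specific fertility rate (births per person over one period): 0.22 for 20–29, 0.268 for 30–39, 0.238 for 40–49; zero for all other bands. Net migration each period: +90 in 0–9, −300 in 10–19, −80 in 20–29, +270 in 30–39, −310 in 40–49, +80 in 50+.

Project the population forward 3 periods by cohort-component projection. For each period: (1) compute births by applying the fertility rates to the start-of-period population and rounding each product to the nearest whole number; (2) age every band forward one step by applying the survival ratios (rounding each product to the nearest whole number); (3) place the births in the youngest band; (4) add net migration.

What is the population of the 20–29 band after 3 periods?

— Period 1 —
Births: 28000 × 0.22 = 6160 ; 71000 × 0.268 = 19028 ; 26500 × 0.238 = 6307 → 31495
10–19: 14000 × 0.955 = 13370
20–29: 34500 × 0.942 = 32499
30–39: 28000 × 0.957 = 26796
40–49: 71000 × 0.933 = 66243
50+: 26500 × 0.94 + 16000 × 0.672 = 24910 + 10752 = 35662
Net migration: 0–9 + 90 → 31585; 10–19 − 300 → 13070; 20–29 − 80 → 32419; 30–39 + 270 → 27066; 40–49 − 310 → 65933; 50+ + 80 → 35742
→ [31585, 13070, 32419, 27066, 65933, 35742]
— Period 2 —
Births: 32419 × 0.22 = 7132 ; 27066 × 0.268 = 7254 ; 65933 × 0.238 = 15692 → 30078
10–19: 31585 × 0.955 = 30164
20–29: 13070 × 0.942 = 12312
30–39: 32419 × 0.957 = 31025
40–49: 27066 × 0.933 = 25253
50+: 65933 × 0.94 + 35742 × 0.672 = 61977 + 24019 = 85996
Net migration: 0–9 + 90 → 30168; 10–19 − 300 → 29864; 20–29 − 80 → 12232; 30–39 + 270 → 31295; 40–49 − 310 → 24943; 50+ + 80 → 86076
→ [30168, 29864, 12232, 31295, 24943, 86076]
— Period 3 —
Births: 12232 × 0.22 = 2691 ; 31295 × 0.268 = 8387 ; 24943 × 0.238 = 5936 → 17014
10–19: 30168 × 0.955 = 28810
20–29: 29864 × 0.942 = 28132
30–39: 12232 × 0.957 = 11706
40–49: 31295 × 0.933 = 29198
50+: 24943 × 0.94 + 86076 × 0.672 = 23446 + 57843 = 81289
Net migration: 0–9 + 90 → 17104; 10–19 − 300 → 28510; 20–29 − 80 → 28052; 30–39 + 270 → 11976; 40–49 − 310 → 28888; 50+ + 80 → 81369
→ [17104, 28510, 28052, 11976, 28888, 81369]

28052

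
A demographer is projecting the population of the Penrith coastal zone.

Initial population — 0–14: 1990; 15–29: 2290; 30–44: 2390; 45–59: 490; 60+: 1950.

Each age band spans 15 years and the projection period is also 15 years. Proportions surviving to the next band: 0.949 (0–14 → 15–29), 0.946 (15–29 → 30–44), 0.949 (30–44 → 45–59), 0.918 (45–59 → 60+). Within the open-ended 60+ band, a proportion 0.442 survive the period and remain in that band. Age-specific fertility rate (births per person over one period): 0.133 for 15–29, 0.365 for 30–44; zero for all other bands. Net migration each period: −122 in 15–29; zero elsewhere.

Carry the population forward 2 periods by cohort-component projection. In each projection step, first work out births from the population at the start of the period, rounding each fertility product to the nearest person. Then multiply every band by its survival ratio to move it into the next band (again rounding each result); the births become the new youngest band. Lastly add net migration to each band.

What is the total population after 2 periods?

8411

(Bands numbered youngest = 1 to oldest = 5.)
After projecting period 1:
Births: 2290 × 0.133 = 305  |  2390 × 0.365 = 872 → total 1177
Band 2: 1990 × 0.949 = 1889
Band 3: 2290 × 0.946 = 2166
Band 4: 2390 × 0.949 = 2268
Band 5: 490 × 0.918 + 1950 × 0.442 = 450 + 862 = 1312
Net migration: Band 2 − 122 → 1767
Giving 1177 / 1767 / 2166 / 2268 / 1312.
After projecting period 2:
Births: 1767 × 0.133 = 235  |  2166 × 0.365 = 791 → total 1026
Band 2: 1177 × 0.949 = 1117
Band 3: 1767 × 0.946 = 1672
Band 4: 2166 × 0.949 = 2056
Band 5: 2268 × 0.918 + 1312 × 0.442 = 2082 + 580 = 2662
Net migration: Band 2 − 122 → 995
Giving 1026 / 995 / 1672 / 2056 / 2662.
Total after period 2: 1026 + 995 + 1672 + 2056 + 2662 = 8411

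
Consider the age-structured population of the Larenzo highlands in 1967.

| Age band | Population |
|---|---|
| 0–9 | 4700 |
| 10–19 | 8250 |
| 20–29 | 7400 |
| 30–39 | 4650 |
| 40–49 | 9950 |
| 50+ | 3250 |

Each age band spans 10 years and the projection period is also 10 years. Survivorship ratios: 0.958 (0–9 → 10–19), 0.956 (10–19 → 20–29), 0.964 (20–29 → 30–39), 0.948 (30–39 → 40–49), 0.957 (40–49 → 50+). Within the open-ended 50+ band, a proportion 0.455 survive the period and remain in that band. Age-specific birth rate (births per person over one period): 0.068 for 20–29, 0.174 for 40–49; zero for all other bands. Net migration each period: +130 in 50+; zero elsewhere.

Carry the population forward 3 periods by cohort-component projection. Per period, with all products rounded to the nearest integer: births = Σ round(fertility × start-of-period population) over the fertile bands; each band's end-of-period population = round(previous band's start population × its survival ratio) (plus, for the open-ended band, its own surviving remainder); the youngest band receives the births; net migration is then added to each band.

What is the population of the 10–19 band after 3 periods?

After projecting period 1:
Births: 7400 × 0.068 = 503, 9950 × 0.174 = 1731 — total 2234
10–19: 4700 × 0.958 = 4503
20–29: 8250 × 0.956 = 7887
30–39: 7400 × 0.964 = 7134
40–49: 4650 × 0.948 = 4408
50+: 9950 × 0.957 + 3250 × 0.455 = 9522 + 1479 = 11001
Net migration: 50+ + 130 → 11131
Population now: 0–9=2234, 10–19=4503, 20–29=7887, 30–39=7134, 40–49=4408, 50+=11131
After projecting period 2:
Births: 7887 × 0.068 = 536, 4408 × 0.174 = 767 — total 1303
10–19: 2234 × 0.958 = 2140
20–29: 4503 × 0.956 = 4305
30–39: 7887 × 0.964 = 7603
40–49: 7134 × 0.948 = 6763
50+: 4408 × 0.957 + 11131 × 0.455 = 4218 + 5065 = 9283
Net migration: 50+ + 130 → 9413
Population now: 0–9=1303, 10–19=2140, 20–29=4305, 30–39=7603, 40–49=6763, 50+=9413
After projecting period 3:
Births: 4305 × 0.068 = 293, 6763 × 0.174 = 1177 — total 1470
10–19: 1303 × 0.958 = 1248
20–29: 2140 × 0.956 = 2046
30–39: 4305 × 0.964 = 4150
40–49: 7603 × 0.948 = 7208
50+: 6763 × 0.957 + 9413 × 0.455 = 6472 + 4283 = 10755
Net migration: 50+ + 130 → 10885
Population now: 0–9=1470, 10–19=1248, 20–29=2046, 30–39=4150, 40–49=7208, 50+=10885

1248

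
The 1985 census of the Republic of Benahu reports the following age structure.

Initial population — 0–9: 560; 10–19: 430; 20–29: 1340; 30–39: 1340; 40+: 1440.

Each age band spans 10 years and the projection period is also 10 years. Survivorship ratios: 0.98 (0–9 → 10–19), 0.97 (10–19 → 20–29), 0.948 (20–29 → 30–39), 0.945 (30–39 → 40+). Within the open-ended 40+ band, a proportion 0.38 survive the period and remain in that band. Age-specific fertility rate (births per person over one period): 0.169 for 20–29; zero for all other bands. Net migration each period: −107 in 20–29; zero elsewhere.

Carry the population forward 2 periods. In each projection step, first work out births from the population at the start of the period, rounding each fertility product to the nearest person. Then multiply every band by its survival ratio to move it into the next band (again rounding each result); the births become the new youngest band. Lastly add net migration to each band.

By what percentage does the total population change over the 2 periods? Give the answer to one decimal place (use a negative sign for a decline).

Period 1.
Births: 1340 × 0.169 = 226
10–19: 560 × 0.98 = 549
20–29: 430 × 0.97 = 417
30–39: 1340 × 0.948 = 1270
40+: 1340 × 0.945 + 1440 × 0.38 = 1266 + 547 = 1813
Net migration: 20–29 − 107 → 310
Giving 226 / 549 / 310 / 1270 / 1813.
Period 2.
Births: 310 × 0.169 = 52
10–19: 226 × 0.98 = 221
20–29: 549 × 0.97 = 533
30–39: 310 × 0.948 = 294
40+: 1270 × 0.945 + 1813 × 0.38 = 1200 + 689 = 1889
Net migration: 20–29 − 107 → 426
Giving 52 / 221 / 426 / 294 / 1889.
Total: 5110 → 2882; change = -2228; percentage change = -43.6%

-43.6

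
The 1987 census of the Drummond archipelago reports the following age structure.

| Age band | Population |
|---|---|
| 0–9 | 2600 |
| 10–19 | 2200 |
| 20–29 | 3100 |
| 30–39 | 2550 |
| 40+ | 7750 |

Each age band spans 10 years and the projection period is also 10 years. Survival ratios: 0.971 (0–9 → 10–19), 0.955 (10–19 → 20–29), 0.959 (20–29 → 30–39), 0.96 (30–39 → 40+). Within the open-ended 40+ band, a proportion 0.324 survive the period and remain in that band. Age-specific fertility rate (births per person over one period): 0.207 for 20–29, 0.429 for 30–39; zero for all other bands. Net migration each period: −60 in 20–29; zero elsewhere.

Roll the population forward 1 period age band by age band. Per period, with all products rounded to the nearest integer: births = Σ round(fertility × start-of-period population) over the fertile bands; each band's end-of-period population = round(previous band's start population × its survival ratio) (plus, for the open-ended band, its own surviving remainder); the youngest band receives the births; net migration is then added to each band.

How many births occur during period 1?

Period 1:
Births: 3100 × 0.207 = 642, 2550 × 0.429 = 1094 ⇒ total 1736
10–19: 2600 × 0.971 = 2525
20–29: 2200 × 0.955 = 2101
30–39: 3100 × 0.959 = 2973
40+: 2550 × 0.96 + 7750 × 0.324 = 2448 + 2511 = 4959
Net migration: 20–29 − 60 → 2041
Giving 1736 / 2525 / 2041 / 2973 / 4959.

1736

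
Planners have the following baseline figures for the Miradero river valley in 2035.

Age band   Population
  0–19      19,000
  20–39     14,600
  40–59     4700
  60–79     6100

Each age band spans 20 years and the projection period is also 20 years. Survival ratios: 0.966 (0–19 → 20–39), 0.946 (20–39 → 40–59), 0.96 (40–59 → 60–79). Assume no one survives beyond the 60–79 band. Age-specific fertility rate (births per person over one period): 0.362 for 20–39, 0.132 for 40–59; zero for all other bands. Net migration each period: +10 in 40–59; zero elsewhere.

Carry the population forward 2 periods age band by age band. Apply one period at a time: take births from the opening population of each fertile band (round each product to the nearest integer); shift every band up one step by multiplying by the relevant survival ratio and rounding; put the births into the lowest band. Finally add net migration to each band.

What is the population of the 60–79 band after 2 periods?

Period 1:
Births: 14600 × 0.362 = 5285  |  4700 × 0.132 = 620 → total 5905
20–39: 19000 × 0.966 = 18354
40–59: 14600 × 0.946 = 13812
60–79: 4700 × 0.96 = 4512
Net migration: 40–59 + 10 → 13822
Giving 5905 / 18354 / 13822 / 4512.
Period 2:
Births: 18354 × 0.362 = 6644  |  13822 × 0.132 = 1825 → total 8469
20–39: 5905 × 0.966 = 5704
40–59: 18354 × 0.946 = 17363
60–79: 13822 × 0.96 = 13269
Net migration: 40–59 + 10 → 17373
Giving 8469 / 5704 / 17373 / 13269.

13269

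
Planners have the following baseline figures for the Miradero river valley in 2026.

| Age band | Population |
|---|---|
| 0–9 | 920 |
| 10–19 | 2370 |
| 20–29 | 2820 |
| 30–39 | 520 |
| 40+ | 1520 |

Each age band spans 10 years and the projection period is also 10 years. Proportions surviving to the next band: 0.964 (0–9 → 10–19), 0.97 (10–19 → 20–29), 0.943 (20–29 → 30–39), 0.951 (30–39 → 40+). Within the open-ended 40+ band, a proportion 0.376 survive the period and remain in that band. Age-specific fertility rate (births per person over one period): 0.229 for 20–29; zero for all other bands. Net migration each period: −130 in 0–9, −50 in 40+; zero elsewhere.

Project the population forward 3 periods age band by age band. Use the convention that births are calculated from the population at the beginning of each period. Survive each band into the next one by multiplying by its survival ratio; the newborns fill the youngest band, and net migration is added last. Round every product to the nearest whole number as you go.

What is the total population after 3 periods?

4830

Numbering the bands 1..5 from youngest to oldest:
Period 1.
Births: 2820 * 0.229 = 646
Band 2: 920 * 0.964 = 887
Band 3: 2370 * 0.97 = 2299
Band 4: 2820 * 0.943 = 2659
Band 5: 520 * 0.951 + 1520 * 0.376 = 495 + 572 = 1067
Net migration: Band 1 − 130 → 516; Band 5 − 50 → 1017
→ [516, 887, 2299, 2659, 1017]
Period 2.
Births: 2299 * 0.229 = 526
Band 2: 516 * 0.964 = 497
Band 3: 887 * 0.97 = 860
Band 4: 2299 * 0.943 = 2168
Band 5: 2659 * 0.951 + 1017 * 0.376 = 2529 + 382 = 2911
Net migration: Band 1 − 130 → 396; Band 5 − 50 → 2861
→ [396, 497, 860, 2168, 2861]
Period 3.
Births: 860 * 0.229 = 197
Band 2: 396 * 0.964 = 382
Band 3: 497 * 0.97 = 482
Band 4: 860 * 0.943 = 811
Band 5: 2168 * 0.951 + 2861 * 0.376 = 2062 + 1076 = 3138
Net migration: Band 1 − 130 → 67; Band 5 − 50 → 3088
→ [67, 382, 482, 811, 3088]
Total after period 3: 67 + 382 + 482 + 811 + 3088 = 4830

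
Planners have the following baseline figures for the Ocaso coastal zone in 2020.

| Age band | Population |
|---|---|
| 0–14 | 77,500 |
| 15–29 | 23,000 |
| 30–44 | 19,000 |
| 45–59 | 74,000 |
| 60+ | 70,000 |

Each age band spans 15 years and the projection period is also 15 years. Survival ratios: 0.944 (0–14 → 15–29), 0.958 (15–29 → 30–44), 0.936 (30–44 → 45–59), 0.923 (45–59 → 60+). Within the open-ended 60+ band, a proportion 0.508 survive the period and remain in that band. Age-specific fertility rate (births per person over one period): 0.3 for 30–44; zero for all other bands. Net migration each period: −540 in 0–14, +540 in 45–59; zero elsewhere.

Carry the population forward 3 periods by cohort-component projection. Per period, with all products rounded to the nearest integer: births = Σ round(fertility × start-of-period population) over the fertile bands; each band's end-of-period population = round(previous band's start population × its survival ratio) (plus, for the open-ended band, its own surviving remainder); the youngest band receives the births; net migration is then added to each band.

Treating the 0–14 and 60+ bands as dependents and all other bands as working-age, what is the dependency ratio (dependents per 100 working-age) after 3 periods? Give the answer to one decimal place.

98.5

[period 1]
Births: 19000 * 0.3 = 5700
15–29: 77500 * 0.944 = 73160
30–44: 23000 * 0.958 = 22034
45–59: 19000 * 0.936 = 17784
60+: 74000 * 0.923 + 70000 * 0.508 = 68302 + 35560 = 103862
Net migration: 0–14 − 540 → 5160; 45–59 + 540 → 18324
Population now: 0–14=5160, 15–29=73160, 30–44=22034, 45–59=18324, 60+=103862
[period 2]
Births: 22034 * 0.3 = 6610
15–29: 5160 * 0.944 = 4871
30–44: 73160 * 0.958 = 70087
45–59: 22034 * 0.936 = 20624
60+: 18324 * 0.923 + 103862 * 0.508 = 16913 + 52762 = 69675
Net migration: 0–14 − 540 → 6070; 45–59 + 540 → 21164
Population now: 0–14=6070, 15–29=4871, 30–44=70087, 45–59=21164, 60+=69675
[period 3]
Births: 70087 * 0.3 = 21026
15–29: 6070 * 0.944 = 5730
30–44: 4871 * 0.958 = 4666
45–59: 70087 * 0.936 = 65601
60+: 21164 * 0.923 + 69675 * 0.508 = 19534 + 35395 = 54929
Net migration: 0–14 − 540 → 20486; 45–59 + 540 → 66141
Population now: 0–14=20486, 15–29=5730, 30–44=4666, 45–59=66141, 60+=54929
Dependents (band 0–14 + band 60+) = 20486 + 54929 = 75415; working-age = 76537; ratio = 75415/76537 × 100 = 98.5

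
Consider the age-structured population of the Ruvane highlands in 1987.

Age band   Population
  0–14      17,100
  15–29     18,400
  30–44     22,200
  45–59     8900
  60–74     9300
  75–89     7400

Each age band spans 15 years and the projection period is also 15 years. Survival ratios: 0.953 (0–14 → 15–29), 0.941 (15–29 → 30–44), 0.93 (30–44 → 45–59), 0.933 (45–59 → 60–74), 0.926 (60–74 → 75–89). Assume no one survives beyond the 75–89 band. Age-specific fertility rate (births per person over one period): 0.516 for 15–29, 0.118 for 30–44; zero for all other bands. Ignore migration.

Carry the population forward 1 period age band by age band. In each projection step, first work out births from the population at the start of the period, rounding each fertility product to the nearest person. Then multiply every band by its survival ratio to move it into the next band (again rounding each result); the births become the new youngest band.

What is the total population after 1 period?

[period 1]
Births: 18400 × 0.516 = 9494  |  22200 × 0.118 = 2620 → total 12114
15–29: 17100 × 0.953 = 16296
30–44: 18400 × 0.941 = 17314
45–59: 22200 × 0.93 = 20646
60–74: 8900 × 0.933 = 8304
75–89: 9300 × 0.926 = 8612
→ [12114, 16296, 17314, 20646, 8304, 8612]
Total after period 1: 12114 + 16296 + 17314 + 20646 + 8304 + 8612 = 83286

83286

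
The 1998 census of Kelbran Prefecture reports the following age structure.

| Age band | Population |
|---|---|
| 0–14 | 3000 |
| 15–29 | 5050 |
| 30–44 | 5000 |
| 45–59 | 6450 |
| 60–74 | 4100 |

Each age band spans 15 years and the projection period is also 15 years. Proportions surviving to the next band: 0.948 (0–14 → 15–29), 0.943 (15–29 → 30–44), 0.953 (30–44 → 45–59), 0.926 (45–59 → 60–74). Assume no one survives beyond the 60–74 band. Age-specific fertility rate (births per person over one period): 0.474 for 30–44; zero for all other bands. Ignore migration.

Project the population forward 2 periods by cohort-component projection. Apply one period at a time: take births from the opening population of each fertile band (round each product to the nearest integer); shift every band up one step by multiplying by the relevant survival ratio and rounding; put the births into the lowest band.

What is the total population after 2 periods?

(Bands numbered youngest = 1 to oldest = 5.)
[period 1]
Births: 5000 × 0.474 = 2370
Band 2: 3000 × 0.948 = 2844
Band 3: 5050 × 0.943 = 4762
Band 4: 5000 × 0.953 = 4765
Band 5: 6450 × 0.926 = 5973
Population now: 0–14=2370, 15–29=2844, 30–44=4762, 45–59=4765, 60–74=5973
[period 2]
Births: 4762 × 0.474 = 2257
Band 2: 2370 × 0.948 = 2247
Band 3: 2844 × 0.943 = 2682
Band 4: 4762 × 0.953 = 4538
Band 5: 4765 × 0.926 = 4412
Population now: 0–14=2257, 15–29=2247, 30–44=2682, 45–59=4538, 60–74=4412
Total after period 2: 2257 + 2247 + 2682 + 4538 + 4412 = 16136

16136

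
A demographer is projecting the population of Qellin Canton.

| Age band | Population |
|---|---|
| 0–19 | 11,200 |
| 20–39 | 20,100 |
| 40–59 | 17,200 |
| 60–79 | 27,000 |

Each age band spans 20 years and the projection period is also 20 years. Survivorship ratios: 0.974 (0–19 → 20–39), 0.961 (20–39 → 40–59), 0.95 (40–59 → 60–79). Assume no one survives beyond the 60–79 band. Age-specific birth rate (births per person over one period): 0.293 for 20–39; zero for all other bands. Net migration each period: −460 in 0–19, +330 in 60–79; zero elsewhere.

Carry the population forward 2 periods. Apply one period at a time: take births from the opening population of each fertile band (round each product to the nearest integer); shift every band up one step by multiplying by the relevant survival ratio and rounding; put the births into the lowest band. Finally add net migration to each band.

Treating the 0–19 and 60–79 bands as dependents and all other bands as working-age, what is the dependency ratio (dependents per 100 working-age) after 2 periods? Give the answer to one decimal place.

After projecting period 1:
Births: 20100 × 0.293 = 5889
20–39: 11200 × 0.974 = 10909
40–59: 20100 × 0.961 = 19316
60–79: 17200 × 0.95 = 16340
Net migration: 0–19 − 460 → 5429; 60–79 + 330 → 16670
Population now: 0–19=5429, 20–39=10909, 40–59=19316, 60–79=16670
After projecting period 2:
Births: 10909 × 0.293 = 3196
20–39: 5429 × 0.974 = 5288
40–59: 10909 × 0.961 = 10484
60–79: 19316 × 0.95 = 18350
Net migration: 0–19 − 460 → 2736; 60–79 + 330 → 18680
Population now: 0–19=2736, 20–39=5288, 40–59=10484, 60–79=18680
Dependents (band 0–19 + band 60–79) = 2736 + 18680 = 21416; working-age = 15772; ratio = 21416/15772 × 100 = 135.8

135.8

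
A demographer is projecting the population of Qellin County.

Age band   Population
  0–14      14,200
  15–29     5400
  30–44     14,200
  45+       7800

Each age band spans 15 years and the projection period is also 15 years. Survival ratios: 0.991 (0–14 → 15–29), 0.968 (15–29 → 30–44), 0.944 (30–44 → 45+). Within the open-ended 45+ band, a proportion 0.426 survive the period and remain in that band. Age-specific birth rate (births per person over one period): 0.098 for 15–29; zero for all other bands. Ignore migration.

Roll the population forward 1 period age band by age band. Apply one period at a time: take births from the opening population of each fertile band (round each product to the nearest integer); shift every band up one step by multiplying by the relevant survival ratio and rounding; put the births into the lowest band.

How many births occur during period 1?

529

[period 1]
Births: 5400 * 0.098 = 529
15–29: 14200 * 0.991 = 14072
30–44: 5400 * 0.968 = 5227
45+: 14200 * 0.944 + 7800 * 0.426 = 13405 + 3323 = 16728
Giving 529 / 14072 / 5227 / 16728.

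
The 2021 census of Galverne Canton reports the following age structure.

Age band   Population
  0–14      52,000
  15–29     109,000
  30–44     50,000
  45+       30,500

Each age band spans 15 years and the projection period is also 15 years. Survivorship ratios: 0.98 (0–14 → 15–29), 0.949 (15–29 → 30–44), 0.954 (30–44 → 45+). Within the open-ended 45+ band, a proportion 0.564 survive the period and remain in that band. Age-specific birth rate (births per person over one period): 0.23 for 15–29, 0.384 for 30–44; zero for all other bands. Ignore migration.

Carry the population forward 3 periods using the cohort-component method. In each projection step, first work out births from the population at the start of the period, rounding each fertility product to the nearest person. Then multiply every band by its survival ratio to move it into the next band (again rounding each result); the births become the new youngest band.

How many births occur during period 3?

Numbering the groups 1..4 from youngest to oldest:
[period 1]
Births: 109000 × 0.23 = 25070, 50000 × 0.384 = 19200 ⇒ total 44270
Group 2: 52000 × 0.98 = 50960
Group 3: 109000 × 0.949 = 103441
Group 4: 50000 × 0.954 + 30500 × 0.564 = 47700 + 17202 = 64902
Giving 44270 / 50960 / 103441 / 64902.
[period 2]
Births: 50960 × 0.23 = 11721, 103441 × 0.384 = 39721 ⇒ total 51442
Group 2: 44270 × 0.98 = 43385
Group 3: 50960 × 0.949 = 48361
Group 4: 103441 × 0.954 + 64902 × 0.564 = 98683 + 36605 = 135288
Giving 51442 / 43385 / 48361 / 135288.
[period 3]
Births: 43385 × 0.23 = 9979, 48361 × 0.384 = 18571 ⇒ total 28550
Group 2: 51442 × 0.98 = 50413
Group 3: 43385 × 0.949 = 41172
Group 4: 48361 × 0.954 + 135288 × 0.564 = 46136 + 76302 = 122438
Giving 28550 / 50413 / 41172 / 122438.

28550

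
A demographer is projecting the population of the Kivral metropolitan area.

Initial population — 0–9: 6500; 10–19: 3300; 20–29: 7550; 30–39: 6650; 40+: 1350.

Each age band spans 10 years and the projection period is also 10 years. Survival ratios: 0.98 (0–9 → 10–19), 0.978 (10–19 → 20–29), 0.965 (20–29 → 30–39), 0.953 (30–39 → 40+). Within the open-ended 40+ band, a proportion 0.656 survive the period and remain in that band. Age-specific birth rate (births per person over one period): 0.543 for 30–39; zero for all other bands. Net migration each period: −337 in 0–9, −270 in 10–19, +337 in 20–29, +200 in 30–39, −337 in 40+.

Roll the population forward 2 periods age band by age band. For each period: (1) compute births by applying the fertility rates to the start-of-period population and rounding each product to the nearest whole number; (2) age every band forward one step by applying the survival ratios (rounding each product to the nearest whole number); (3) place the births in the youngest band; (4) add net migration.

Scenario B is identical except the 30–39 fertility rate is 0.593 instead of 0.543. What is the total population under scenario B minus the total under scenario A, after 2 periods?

699

Numbering the bands 1..5 from youngest to oldest:
After projecting period 1:
Births: 6650 * 0.543 = 3611
Band 2: 6500 * 0.98 = 6370
Band 3: 3300 * 0.978 = 3227
Band 4: 7550 * 0.965 = 7286
Band 5: 6650 * 0.953 + 1350 * 0.656 = 6337 + 886 = 7223
Net migration: Band 1 − 337 → 3274; Band 2 − 270 → 6100; Band 3 + 337 → 3564; Band 4 + 200 → 7486; Band 5 − 337 → 6886
End of period: [3274, 6100, 3564, 7486, 6886]
After projecting period 2:
Births: 7486 * 0.543 = 4065
Band 2: 3274 * 0.98 = 3209
Band 3: 6100 * 0.978 = 5966
Band 4: 3564 * 0.965 = 3439
Band 5: 7486 * 0.953 + 6886 * 0.656 = 7134 + 4517 = 11651
Net migration: Band 1 − 337 → 3728; Band 2 − 270 → 2939; Band 3 + 337 → 6303; Band 4 + 200 → 3639; Band 5 − 337 → 11314
End of period: [3728, 2939, 6303, 3639, 11314]
Scenario A total after 2 periods: 27923
Scenario B projection —
After projecting period 1:
Births: 6650 * 0.593 = 3943
Band 2: 6500 * 0.98 = 6370
Band 3: 3300 * 0.978 = 3227
Band 4: 7550 * 0.965 = 7286
Band 5: 6650 * 0.953 + 1350 * 0.656 = 6337 + 886 = 7223
Net migration: Band 1 − 337 → 3606; Band 2 − 270 → 6100; Band 3 + 337 → 3564; Band 4 + 200 → 7486; Band 5 − 337 → 6886
End of period: [3606, 6100, 3564, 7486, 6886]
After projecting period 2:
Births: 7486 * 0.593 = 4439
Band 2: 3606 * 0.98 = 3534
Band 3: 6100 * 0.978 = 5966
Band 4: 3564 * 0.965 = 3439
Band 5: 7486 * 0.953 + 6886 * 0.656 = 7134 + 4517 = 11651
Net migration: Band 1 − 337 → 4102; Band 2 − 270 → 3264; Band 3 + 337 → 6303; Band 4 + 200 → 3639; Band 5 − 337 → 11314
End of period: [4102, 3264, 6303, 3639, 11314]
Scenario B total after 2 periods: 28622
Difference B − A = 28622 − 27923 = 699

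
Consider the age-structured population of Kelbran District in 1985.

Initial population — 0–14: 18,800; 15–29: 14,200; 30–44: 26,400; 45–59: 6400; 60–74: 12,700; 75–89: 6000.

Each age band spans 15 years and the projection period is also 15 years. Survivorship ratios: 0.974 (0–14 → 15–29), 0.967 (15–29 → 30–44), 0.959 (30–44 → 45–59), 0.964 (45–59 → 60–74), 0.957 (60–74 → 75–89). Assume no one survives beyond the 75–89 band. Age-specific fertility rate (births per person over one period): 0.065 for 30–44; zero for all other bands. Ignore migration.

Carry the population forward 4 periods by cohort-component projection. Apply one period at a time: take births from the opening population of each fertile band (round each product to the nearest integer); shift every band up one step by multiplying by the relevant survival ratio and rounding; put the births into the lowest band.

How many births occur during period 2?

893

— Period 1 —
Births: 26400 × 0.065 = 1716
15–29: 18800 × 0.974 = 18311
30–44: 14200 × 0.967 = 13731
45–59: 26400 × 0.959 = 25318
60–74: 6400 × 0.964 = 6170
75–89: 12700 × 0.957 = 12154
→ [1716, 18311, 13731, 25318, 6170, 12154]
— Period 2 —
Births: 13731 × 0.065 = 893
15–29: 1716 × 0.974 = 1671
30–44: 18311 × 0.967 = 17707
45–59: 13731 × 0.959 = 13168
60–74: 25318 × 0.964 = 24407
75–89: 6170 × 0.957 = 5905
→ [893, 1671, 17707, 13168, 24407, 5905]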